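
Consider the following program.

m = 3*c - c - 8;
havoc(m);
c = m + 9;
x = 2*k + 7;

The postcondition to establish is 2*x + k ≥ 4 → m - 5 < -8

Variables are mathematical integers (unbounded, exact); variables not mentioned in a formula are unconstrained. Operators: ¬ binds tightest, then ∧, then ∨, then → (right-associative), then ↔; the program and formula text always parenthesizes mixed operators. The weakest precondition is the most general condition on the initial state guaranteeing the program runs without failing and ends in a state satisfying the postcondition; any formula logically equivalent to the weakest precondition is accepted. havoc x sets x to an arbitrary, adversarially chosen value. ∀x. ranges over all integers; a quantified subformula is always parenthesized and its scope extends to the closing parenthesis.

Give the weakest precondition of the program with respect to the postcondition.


Working backward. After the program, the postcondition 2*x + k ≥ 4 → m - 5 < -8 must hold; in canonical form it is k + 2*x ≥ 4 → m < -3.
Before x := 2*k + 7: 5*k ≥ -10 → m < -3
Before c := m + 9: 5*k ≥ -10 → m < -3
Before havoc m: ∀m_1. (5*k ≥ -10 → m_1 < -3)
Before m := 3*c - c - 8: ∀m_1. (5*k ≥ -10 → m_1 < -3)
Answer: WP = ∀m_1. (5*k ≥ -10 → m_1 < -3)


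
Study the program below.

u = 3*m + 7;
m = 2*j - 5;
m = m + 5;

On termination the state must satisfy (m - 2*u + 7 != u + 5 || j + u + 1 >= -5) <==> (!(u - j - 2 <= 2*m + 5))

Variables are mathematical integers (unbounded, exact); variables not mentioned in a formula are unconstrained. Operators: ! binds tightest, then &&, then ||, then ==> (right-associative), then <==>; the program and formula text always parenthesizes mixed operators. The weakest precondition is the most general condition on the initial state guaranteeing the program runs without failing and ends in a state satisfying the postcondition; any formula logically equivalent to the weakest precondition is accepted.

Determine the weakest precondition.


Working backward. After the program, the postcondition (m - 2*u + 7 != u + 5 || j + u + 1 >= -5) <==> (!(u - j - 2 <= 2*m + 5)) must hold; in canonical form it is (m != 3*u - 2 || j + u >= -6) <==> (!(u <= j + 2*m + 7)).
Before m := m + 5: (m != 3*u - 7 || j + u >= -6) <==> (!(u <= j + 2*m + 17))
Before m := 2*j - 5: (2*j != 3*u - 2 || j + u >= -6) <==> (!(u <= 5*j + 7))
Before u := 3*m + 7: (2*j != 9*m + 19 || j + 3*m >= -13) <==> (!(3*m <= 5*j))
Answer: WP = (2*j != 9*m + 19 || j + 3*m >= -13) <==> (!(3*m <= 5*j))


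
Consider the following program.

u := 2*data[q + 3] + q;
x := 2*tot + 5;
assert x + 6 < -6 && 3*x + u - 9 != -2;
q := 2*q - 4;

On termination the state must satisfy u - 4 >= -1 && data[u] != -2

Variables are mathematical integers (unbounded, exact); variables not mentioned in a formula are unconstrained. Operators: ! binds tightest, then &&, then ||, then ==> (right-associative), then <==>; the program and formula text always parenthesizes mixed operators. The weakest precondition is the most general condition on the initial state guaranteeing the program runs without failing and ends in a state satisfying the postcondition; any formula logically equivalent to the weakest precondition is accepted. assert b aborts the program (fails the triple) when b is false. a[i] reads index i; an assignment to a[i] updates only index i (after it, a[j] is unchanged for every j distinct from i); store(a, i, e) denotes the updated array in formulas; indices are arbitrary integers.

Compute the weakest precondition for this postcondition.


Working backward. After the program, the postcondition u - 4 >= -1 && data[u] != -2 must hold; in canonical form it is u >= 3 && data[u] != -2.
Before q := 2*q - 4: u >= 3 && data[u] != -2
Before assert x + 6 < -6 && 3*x + u - 9 != -2: x < -12 && u + 3*x != 7 && u >= 3 && data[u] != -2
Before x := 2*tot + 5: 2*tot < -17 && 6*tot + u != -8 && u >= 3 && data[u] != -2
Before u := 2*data[q + 3] + q: 2*tot < -17 && 2*data[q + 3] + q + 6*tot != -8 && 2*data[q + 3] + q >= 3 && data[2*data[q + 3] + q] != -2
Answer: WP = 2*tot < -17 && 2*data[q + 3] + q + 6*tot != -8 && 2*data[q + 3] + q >= 3 && data[2*data[q + 3] + q] != -2


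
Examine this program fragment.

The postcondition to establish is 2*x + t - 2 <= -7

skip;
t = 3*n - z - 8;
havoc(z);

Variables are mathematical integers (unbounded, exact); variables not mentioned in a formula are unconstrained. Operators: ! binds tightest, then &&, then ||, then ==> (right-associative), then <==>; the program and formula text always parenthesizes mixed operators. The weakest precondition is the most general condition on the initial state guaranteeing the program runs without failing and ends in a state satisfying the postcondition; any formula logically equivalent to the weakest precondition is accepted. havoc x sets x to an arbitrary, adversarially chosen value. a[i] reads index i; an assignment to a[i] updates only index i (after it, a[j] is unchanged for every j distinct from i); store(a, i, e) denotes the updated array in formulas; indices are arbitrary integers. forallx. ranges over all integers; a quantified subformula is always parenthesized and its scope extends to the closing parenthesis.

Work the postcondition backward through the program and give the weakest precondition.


Working backward. After the program, the postcondition 2*x + t - 2 <= -7 must hold; in canonical form it is t + 2*x <= -5.
Before havoc z: t + 2*x <= -5
Before t := 3*n - z - 8: 3*n + 2*x <= z + 3
Before skip: 3*n + 2*x <= z + 3
Answer: WP = 3*n + 2*x <= z + 3


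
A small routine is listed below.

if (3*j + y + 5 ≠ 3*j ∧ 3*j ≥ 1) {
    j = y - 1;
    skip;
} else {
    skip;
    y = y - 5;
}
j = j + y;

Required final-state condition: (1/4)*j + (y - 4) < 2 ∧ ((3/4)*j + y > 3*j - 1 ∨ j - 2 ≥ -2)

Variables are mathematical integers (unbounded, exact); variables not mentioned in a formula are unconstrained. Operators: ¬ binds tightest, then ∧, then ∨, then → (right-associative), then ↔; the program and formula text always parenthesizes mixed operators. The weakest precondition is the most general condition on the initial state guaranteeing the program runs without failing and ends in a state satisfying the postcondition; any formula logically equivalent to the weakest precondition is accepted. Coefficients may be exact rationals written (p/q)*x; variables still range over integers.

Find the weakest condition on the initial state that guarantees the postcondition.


Working backward. After the program, the postcondition (1/4)*j + (y - 4) < 2 ∧ ((3/4)*j + y > 3*j - 1 ∨ j - 2 ≥ -2) must hold; in canonical form it is (1/4)*j + y < 6 ∧ (y > (9/4)*j - 1 ∨ j ≥ 0).
Before j := j + y: (1/4)*j + (5/4)*y < 6 ∧ ((9/4)*j + (5/4)*y < 1 ∨ j + y ≥ 0)
Then branch requires (3/2)*y < 25/4 ∧ ((7/2)*y < 13/4 ∨ 2*y ≥ 1); else branch requires (1/4)*j + (5/4)*y < 49/4 ∧ ((9/4)*j + (5/4)*y < 29/4 ∨ j + y ≥ 5).
Before the if: ((y ≠ -5 ∧ 3*j ≥ 1) → ((3/2)*y < 25/4 ∧ ((7/2)*y < 13/4 ∨ 2*y ≥ 1))) ∧ ((¬(y ≠ -5 ∧ 3*j ≥ 1)) → ((1/4)*j + (5/4)*y < 49/4 ∧ ((9/4)*j + (5/4)*y < 29/4 ∨ j + y ≥ 5)))
Answer: WP = ((y ≠ -5 ∧ 3*j ≥ 1) → ((3/2)*y < 25/4 ∧ ((7/2)*y < 13/4 ∨ 2*y ≥ 1))) ∧ ((¬(y ≠ -5 ∧ 3*j ≥ 1)) → ((1/4)*j + (5/4)*y < 49/4 ∧ ((9/4)*j + (5/4)*y < 29/4 ∨ j + y ≥ 5)))


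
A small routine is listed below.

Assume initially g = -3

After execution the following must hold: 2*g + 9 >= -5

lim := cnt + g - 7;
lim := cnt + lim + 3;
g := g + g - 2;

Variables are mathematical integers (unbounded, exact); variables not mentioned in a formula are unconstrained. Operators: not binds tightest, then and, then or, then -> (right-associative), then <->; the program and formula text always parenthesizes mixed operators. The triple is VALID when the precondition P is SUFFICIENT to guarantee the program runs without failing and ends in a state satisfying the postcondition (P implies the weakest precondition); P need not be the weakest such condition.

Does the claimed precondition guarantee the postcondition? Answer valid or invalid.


Working backward. After the program, the postcondition 2*g + 9 >= -5 must hold; in canonical form it is 2*g >= -14.
Before g := g + g - 2: 4*g >= -10
Before lim := cnt + lim + 3: 4*g >= -10
Before lim := cnt + g - 7: 4*g >= -10
The weakest precondition is 4*g >= -10.
Check whether g = -3 implies it.
Countermodel: at the initial state g = -3, the precondition holds but the weakest precondition fails.
Answer: invalid


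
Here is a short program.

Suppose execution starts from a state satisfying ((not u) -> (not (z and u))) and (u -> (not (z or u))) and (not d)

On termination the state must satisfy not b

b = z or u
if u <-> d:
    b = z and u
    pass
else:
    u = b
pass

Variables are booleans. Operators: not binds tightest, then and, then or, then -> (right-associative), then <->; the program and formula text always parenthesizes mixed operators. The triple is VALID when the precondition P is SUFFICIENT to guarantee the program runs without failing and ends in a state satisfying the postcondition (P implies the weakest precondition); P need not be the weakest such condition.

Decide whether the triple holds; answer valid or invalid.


Working backward. After the program, not b must hold.
Before skip: not b
Then branch requires not (z and u); else branch requires not b.
Before the if: ((u <-> d) -> (not (z and u))) and ((not (u <-> d)) -> (not b))
Before b := z or u: ((u <-> d) -> (not (z and u))) and ((not (u <-> d)) -> (not (z or u)))
The weakest precondition is ((u <-> d) -> (not (z and u))) and ((not (u <-> d)) -> (not (z or u))).
Check whether ((not u) -> (not (z and u))) and (u -> (not (z or u))) and (not d) implies it.
Every state satisfying the precondition satisfies the weakest precondition: the implication holds.
Answer: valid


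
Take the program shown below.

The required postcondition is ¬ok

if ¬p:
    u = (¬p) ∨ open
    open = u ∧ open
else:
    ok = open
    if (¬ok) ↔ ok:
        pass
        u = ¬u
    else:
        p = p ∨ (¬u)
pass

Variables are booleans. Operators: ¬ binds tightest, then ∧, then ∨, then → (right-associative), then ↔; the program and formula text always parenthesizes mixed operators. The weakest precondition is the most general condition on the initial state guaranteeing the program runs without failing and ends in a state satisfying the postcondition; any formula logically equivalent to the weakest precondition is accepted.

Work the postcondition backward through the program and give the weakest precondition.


Working backward. After the program, ¬ok must hold.
Before skip: ¬ok
Then branch requires ¬ok; else branch requires (((¬open) ↔ open) → (¬open)) ∧ ((¬((¬open) ↔ open)) → (¬open)).
Before the if: ((¬p) → (¬ok)) ∧ (p → ((((¬open) ↔ open) → (¬open)) ∧ ((¬((¬open) ↔ open)) → (¬open))))
Answer: WP = ((¬p) → (¬ok)) ∧ (p → ((((¬open) ↔ open) → (¬open)) ∧ ((¬((¬open) ↔ open)) → (¬open))))


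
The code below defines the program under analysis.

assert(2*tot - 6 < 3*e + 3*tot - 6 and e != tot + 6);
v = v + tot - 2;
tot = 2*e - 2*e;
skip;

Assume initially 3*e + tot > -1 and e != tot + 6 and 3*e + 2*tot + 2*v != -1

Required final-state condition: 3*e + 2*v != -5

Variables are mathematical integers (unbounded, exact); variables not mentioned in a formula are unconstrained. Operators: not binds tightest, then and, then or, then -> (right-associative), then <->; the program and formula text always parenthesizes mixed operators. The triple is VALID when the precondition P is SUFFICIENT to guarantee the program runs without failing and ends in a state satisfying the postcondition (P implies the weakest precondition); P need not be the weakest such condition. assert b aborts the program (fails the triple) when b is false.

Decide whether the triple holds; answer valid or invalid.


Working backward. After the program, 3*e + 2*v != -5 must hold.
Before skip: 3*e + 2*v != -5
Before tot := 2*e - 2*e: 3*e + 2*v != -5
Before v := v + tot - 2: 3*e + 2*tot + 2*v != -1
Before assert 2*tot - 6 < 3*e + 3*tot - 6 and e != tot + 6: 3*e + tot > 0 and e != tot + 6 and 3*e + 2*tot + 2*v != -1
The weakest precondition is 3*e + tot > 0 and e != tot + 6 and 3*e + 2*tot + 2*v != -1.
Check whether 3*e + tot > -1 and e != tot + 6 and 3*e + 2*tot + 2*v != -1 implies it.
Countermodel: at the initial state e = 2, tot = -6, v = 2, the precondition holds but the weakest precondition fails.
Answer: invalid


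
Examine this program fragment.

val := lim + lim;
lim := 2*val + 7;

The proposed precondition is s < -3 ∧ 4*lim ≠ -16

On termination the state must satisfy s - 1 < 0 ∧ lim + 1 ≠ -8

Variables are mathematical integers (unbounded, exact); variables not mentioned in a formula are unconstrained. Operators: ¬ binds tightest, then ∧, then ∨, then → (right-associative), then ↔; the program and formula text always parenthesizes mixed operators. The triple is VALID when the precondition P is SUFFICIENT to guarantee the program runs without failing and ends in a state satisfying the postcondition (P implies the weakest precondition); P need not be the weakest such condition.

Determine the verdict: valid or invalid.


Working backward. After the program, the postcondition s - 1 < 0 ∧ lim + 1 ≠ -8 must hold; in canonical form it is s < 1 ∧ lim ≠ -9.
Before lim := 2*val + 7: s < 1 ∧ 2*val ≠ -16
Before val := lim + lim: s < 1 ∧ 4*lim ≠ -16
The weakest precondition is s < 1 ∧ 4*lim ≠ -16.
Check whether s < -3 ∧ 4*lim ≠ -16 implies it.
Every state satisfying the precondition satisfies the weakest precondition: the implication holds.
Answer: valid


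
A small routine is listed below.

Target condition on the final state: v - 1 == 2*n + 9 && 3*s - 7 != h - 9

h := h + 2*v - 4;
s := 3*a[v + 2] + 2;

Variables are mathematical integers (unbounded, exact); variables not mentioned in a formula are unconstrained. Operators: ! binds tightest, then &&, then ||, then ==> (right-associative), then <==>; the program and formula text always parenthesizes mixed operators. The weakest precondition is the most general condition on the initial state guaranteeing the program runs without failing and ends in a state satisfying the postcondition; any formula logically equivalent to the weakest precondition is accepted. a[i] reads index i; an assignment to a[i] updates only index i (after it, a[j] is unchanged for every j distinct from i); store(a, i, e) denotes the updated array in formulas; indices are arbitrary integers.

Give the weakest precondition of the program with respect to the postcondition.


Working backward. After the program, the postcondition v - 1 == 2*n + 9 && 3*s - 7 != h - 9 must hold; in canonical form it is v == 2*n + 10 && 3*s != h - 2.
Before s := 3*a[v + 2] + 2: v == 2*n + 10 && 9*a[v + 2] != h - 8
Before h := h + 2*v - 4: v == 2*n + 10 && 9*a[v + 2] != h + 2*v - 12
Answer: WP = v == 2*n + 10 && 9*a[v + 2] != h + 2*v - 12


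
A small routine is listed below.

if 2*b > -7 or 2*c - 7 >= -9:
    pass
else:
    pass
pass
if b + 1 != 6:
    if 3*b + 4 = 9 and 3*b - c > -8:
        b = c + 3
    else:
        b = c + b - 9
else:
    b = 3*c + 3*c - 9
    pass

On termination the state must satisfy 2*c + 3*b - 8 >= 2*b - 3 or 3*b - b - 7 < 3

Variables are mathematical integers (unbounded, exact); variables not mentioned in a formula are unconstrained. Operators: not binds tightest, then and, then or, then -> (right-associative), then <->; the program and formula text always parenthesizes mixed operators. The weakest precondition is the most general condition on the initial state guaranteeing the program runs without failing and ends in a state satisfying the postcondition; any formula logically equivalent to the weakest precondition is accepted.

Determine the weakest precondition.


Working backward. After the program, the postcondition 2*c + 3*b - 8 >= 2*b - 3 or 3*b - b - 7 < 3 must hold; in canonical form it is b + 2*c >= 5 or 2*b < 10.
Then branch requires ((3*b = 5 and 3*b > c - 8) -> (3*c >= 2 or 2*c < 4)) and ((not (3*b = 5 and 3*b > c - 8)) -> (b + 3*c >= 14 or 2*b + 2*c < 28)); else branch requires 8*c >= 14 or 12*c < 28.
Before the if: (b != 5 -> (((3*b = 5 and 3*b > c - 8) -> (3*c >= 2 or 2*c < 4)) and ((not (3*b = 5 and 3*b > c - 8)) -> (b + 3*c >= 14 or 2*b + 2*c < 28)))) and ((not (b != 5)) -> (8*c >= 14 or 12*c < 28))
Before skip: (b != 5 -> (((3*b = 5 and 3*b > c - 8) -> (3*c >= 2 or 2*c < 4)) and ((not (3*b = 5 and 3*b > c - 8)) -> (b + 3*c >= 14 or 2*b + 2*c < 28)))) and ((not (b != 5)) -> (8*c >= 14 or 12*c < 28))
Then branch requires (b != 5 -> (((3*b = 5 and 3*b > c - 8) -> (3*c >= 2 or 2*c < 4)) and ((not (3*b = 5 and 3*b > c - 8)) -> (b + 3*c >= 14 or 2*b + 2*c < 28)))) and ((not (b != 5)) -> (8*c >= 14 or 12*c < 28)); else branch requires (b != 5 -> (((3*b = 5 and 3*b > c - 8) -> (3*c >= 2 or 2*c < 4)) and ((not (3*b = 5 and 3*b > c - 8)) -> (b + 3*c >= 14 or 2*b + 2*c < 28)))) and ((not (b != 5)) -> (8*c >= 14 or 12*c < 28)).
Before the if: ((2*b > -7 or 2*c >= -2) -> ((b != 5 -> (((3*b = 5 and 3*b > c - 8) -> (3*c >= 2 or 2*c < 4)) and ((not (3*b = 5 and 3*b > c - 8)) -> (b + 3*c >= 14 or 2*b + 2*c < 28)))) and ((not (b != 5)) -> (8*c >= 14 or 12*c < 28)))) and ((not (2*b > -7 or 2*c >= -2)) -> ((b != 5 -> (((3*b = 5 and 3*b > c - 8) -> (3*c >= 2 or 2*c < 4)) and ((not (3*b = 5 and 3*b > c - 8)) -> (b + 3*c >= 14 or 2*b + 2*c < 28)))) and ((not (b != 5)) -> (8*c >= 14 or 12*c < 28))))
Answer: WP = ((2*b > -7 or 2*c >= -2) -> ((b != 5 -> (((3*b = 5 and 3*b > c - 8) -> (3*c >= 2 or 2*c < 4)) and ((not (3*b = 5 and 3*b > c - 8)) -> (b + 3*c >= 14 or 2*b + 2*c < 28)))) and ((not (b != 5)) -> (8*c >= 14 or 12*c < 28)))) and ((not (2*b > -7 or 2*c >= -2)) -> ((b != 5 -> (((3*b = 5 and 3*b > c - 8) -> (3*c >= 2 or 2*c < 4)) and ((not (3*b = 5 and 3*b > c - 8)) -> (b + 3*c >= 14 or 2*b + 2*c < 28)))) and ((not (b != 5)) -> (8*c >= 14 or 12*c < 28))))


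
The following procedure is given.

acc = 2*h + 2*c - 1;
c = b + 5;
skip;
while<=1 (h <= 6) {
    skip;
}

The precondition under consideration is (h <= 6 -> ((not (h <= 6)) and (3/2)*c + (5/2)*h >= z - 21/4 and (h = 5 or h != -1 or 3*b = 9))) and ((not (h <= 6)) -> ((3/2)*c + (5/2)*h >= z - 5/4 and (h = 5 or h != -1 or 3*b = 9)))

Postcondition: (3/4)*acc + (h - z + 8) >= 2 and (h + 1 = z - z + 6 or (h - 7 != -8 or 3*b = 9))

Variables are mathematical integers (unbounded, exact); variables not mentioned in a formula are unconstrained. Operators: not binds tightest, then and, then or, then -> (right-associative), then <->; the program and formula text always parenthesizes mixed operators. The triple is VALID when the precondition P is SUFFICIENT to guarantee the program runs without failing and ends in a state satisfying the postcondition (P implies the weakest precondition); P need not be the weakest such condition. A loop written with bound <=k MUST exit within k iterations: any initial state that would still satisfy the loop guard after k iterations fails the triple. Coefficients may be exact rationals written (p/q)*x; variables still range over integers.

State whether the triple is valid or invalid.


Working backward. After the program, the postcondition (3/4)*acc + (h - z + 8) >= 2 and (h + 1 = z - z + 6 or (h - 7 != -8 or 3*b = 9)) must hold; in canonical form it is (3/4)*acc + h >= z - 6 and (h = 5 or h != -1 or 3*b = 9).
Before the loop (bound <=1), unroll the exhaustion recursion (WP_0 = exit-now case; WP_j = one more guarded iteration, up to j = 1):
  WP_0: (not (h <= 6)) and (3/4)*acc + h >= z - 6 and (h = 5 or h != -1 or 3*b = 9)
  WP_1: (h <= 6 -> ((not (h <= 6)) and (3/4)*acc + h >= z - 6 and (h = 5 or h != -1 or 3*b = 9))) and ((not (h <= 6)) -> ((3/4)*acc + h >= z - 6 and (h = 5 or h != -1 or 3*b = 9)))
So before the loop: (h <= 6 -> ((not (h <= 6)) and (3/4)*acc + h >= z - 6 and (h = 5 or h != -1 or 3*b = 9))) and ((not (h <= 6)) -> ((3/4)*acc + h >= z - 6 and (h = 5 or h != -1 or 3*b = 9)))
Before skip: (h <= 6 -> ((not (h <= 6)) and (3/4)*acc + h >= z - 6 and (h = 5 or h != -1 or 3*b = 9))) and ((not (h <= 6)) -> ((3/4)*acc + h >= z - 6 and (h = 5 or h != -1 or 3*b = 9)))
Before c := b + 5: (h <= 6 -> ((not (h <= 6)) and (3/4)*acc + h >= z - 6 and (h = 5 or h != -1 or 3*b = 9))) and ((not (h <= 6)) -> ((3/4)*acc + h >= z - 6 and (h = 5 or h != -1 or 3*b = 9)))
Before acc := 2*h + 2*c - 1: (h <= 6 -> ((not (h <= 6)) and (3/2)*c + (5/2)*h >= z - 21/4 and (h = 5 or h != -1 or 3*b = 9))) and ((not (h <= 6)) -> ((3/2)*c + (5/2)*h >= z - 21/4 and (h = 5 or h != -1 or 3*b = 9)))
The weakest precondition is (h <= 6 -> ((not (h <= 6)) and (3/2)*c + (5/2)*h >= z - 21/4 and (h = 5 or h != -1 or 3*b = 9))) and ((not (h <= 6)) -> ((3/2)*c + (5/2)*h >= z - 21/4 and (h = 5 or h != -1 or 3*b = 9))).
Check whether (h <= 6 -> ((not (h <= 6)) and (3/2)*c + (5/2)*h >= z - 21/4 and (h = 5 or h != -1 or 3*b = 9))) and ((not (h <= 6)) -> ((3/2)*c + (5/2)*h >= z - 5/4 and (h = 5 or h != -1 or 3*b = 9))) implies it.
Every state satisfying the precondition satisfies the weakest precondition: the implication holds.
Answer: valid


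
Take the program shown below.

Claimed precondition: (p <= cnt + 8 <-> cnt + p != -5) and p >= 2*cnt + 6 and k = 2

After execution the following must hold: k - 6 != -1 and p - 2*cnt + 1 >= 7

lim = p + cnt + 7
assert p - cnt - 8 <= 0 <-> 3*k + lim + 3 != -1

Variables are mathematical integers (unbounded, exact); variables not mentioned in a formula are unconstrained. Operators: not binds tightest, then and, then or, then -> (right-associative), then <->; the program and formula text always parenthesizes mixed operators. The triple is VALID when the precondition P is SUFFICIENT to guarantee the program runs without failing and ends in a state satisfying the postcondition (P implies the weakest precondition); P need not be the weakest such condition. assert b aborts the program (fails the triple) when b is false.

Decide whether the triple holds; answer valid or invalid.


Working backward. After the program, the postcondition k - 6 != -1 and p - 2*cnt + 1 >= 7 must hold; in canonical form it is k != 5 and p >= 2*cnt + 6.
Before assert p - cnt - 8 <= 0 <-> 3*k + lim + 3 != -1: (p <= cnt + 8 <-> 3*k + lim != -4) and k != 5 and p >= 2*cnt + 6
Before lim := p + cnt + 7: (p <= cnt + 8 <-> cnt + 3*k + p != -11) and k != 5 and p >= 2*cnt + 6
The weakest precondition is (p <= cnt + 8 <-> cnt + 3*k + p != -11) and k != 5 and p >= 2*cnt + 6.
Check whether (p <= cnt + 8 <-> cnt + p != -5) and p >= 2*cnt + 6 and k = 2 implies it.
Countermodel: at the initial state cnt = -7, k = 2, p = 2, the precondition holds but the weakest precondition fails.
Answer: invalid


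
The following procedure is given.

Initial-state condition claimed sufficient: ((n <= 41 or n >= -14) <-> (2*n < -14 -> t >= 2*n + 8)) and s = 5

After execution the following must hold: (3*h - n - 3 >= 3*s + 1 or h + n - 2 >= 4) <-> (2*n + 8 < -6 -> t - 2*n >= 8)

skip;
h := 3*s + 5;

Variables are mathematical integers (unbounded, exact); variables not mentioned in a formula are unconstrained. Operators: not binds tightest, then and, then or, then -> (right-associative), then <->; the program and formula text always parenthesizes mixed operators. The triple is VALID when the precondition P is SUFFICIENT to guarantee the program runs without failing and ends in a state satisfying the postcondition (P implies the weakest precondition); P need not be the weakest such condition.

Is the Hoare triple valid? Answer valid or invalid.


Working backward. After the program, the postcondition (3*h - n - 3 >= 3*s + 1 or h + n - 2 >= 4) <-> (2*n + 8 < -6 -> t - 2*n >= 8) must hold; in canonical form it is (3*h >= n + 3*s + 4 or h + n >= 6) <-> (2*n < -14 -> t >= 2*n + 8).
Before h := 3*s + 5: (6*s >= n - 11 or n + 3*s >= 1) <-> (2*n < -14 -> t >= 2*n + 8)
Before skip: (6*s >= n - 11 or n + 3*s >= 1) <-> (2*n < -14 -> t >= 2*n + 8)
The weakest precondition is (6*s >= n - 11 or n + 3*s >= 1) <-> (2*n < -14 -> t >= 2*n + 8).
Check whether ((n <= 41 or n >= -14) <-> (2*n < -14 -> t >= 2*n + 8)) and s = 5 implies it.
Every state satisfying the precondition satisfies the weakest precondition: the implication holds.
Answer: valid


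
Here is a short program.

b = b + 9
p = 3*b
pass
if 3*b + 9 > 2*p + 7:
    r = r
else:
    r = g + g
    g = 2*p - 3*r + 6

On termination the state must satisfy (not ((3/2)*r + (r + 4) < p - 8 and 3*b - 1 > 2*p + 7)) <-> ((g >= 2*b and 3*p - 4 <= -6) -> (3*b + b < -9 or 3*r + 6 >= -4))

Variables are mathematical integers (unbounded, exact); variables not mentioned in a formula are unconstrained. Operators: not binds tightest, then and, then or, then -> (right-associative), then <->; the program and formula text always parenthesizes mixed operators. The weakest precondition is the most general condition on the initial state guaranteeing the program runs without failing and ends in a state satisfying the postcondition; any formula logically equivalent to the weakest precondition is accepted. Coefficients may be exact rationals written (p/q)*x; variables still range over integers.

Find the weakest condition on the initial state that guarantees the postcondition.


Working backward. After the program, the postcondition (not ((3/2)*r + (r + 4) < p - 8 and 3*b - 1 > 2*p + 7)) <-> ((g >= 2*b and 3*p - 4 <= -6) -> (3*b + b < -9 or 3*r + 6 >= -4)) must hold; in canonical form it is (not ((5/2)*r < p - 12 and 3*b > 2*p + 8)) <-> ((g >= 2*b and 3*p <= -2) -> (4*b < -9 or 3*r >= -10)).
Then branch requires (not ((5/2)*r < p - 12 and 3*b > 2*p + 8)) <-> ((g >= 2*b and 3*p <= -2) -> (4*b < -9 or 3*r >= -10)); else branch requires (not (5*g < p - 12 and 3*b > 2*p + 8)) <-> ((2*p >= 2*b + 6*g - 6 and 3*p <= -2) -> (4*b < -9 or 6*g >= -10)).
Before the if: (3*b > 2*p - 2 -> ((not ((5/2)*r < p - 12 and 3*b > 2*p + 8)) <-> ((g >= 2*b and 3*p <= -2) -> (4*b < -9 or 3*r >= -10)))) and ((not (3*b > 2*p - 2)) -> ((not (5*g < p - 12 and 3*b > 2*p + 8)) <-> ((2*p >= 2*b + 6*g - 6 and 3*p <= -2) -> (4*b < -9 or 6*g >= -10))))
Before skip: (3*b > 2*p - 2 -> ((not ((5/2)*r < p - 12 and 3*b > 2*p + 8)) <-> ((g >= 2*b and 3*p <= -2) -> (4*b < -9 or 3*r >= -10)))) and ((not (3*b > 2*p - 2)) -> ((not (5*g < p - 12 and 3*b > 2*p + 8)) <-> ((2*p >= 2*b + 6*g - 6 and 3*p <= -2) -> (4*b < -9 or 6*g >= -10))))
Before p := 3*b: (3*b < 2 -> ((not ((5/2)*r < 3*b - 12 and 3*b < -8)) <-> ((g >= 2*b and 9*b <= -2) -> (4*b < -9 or 3*r >= -10)))) and ((not (3*b < 2)) -> ((not (5*g < 3*b - 12 and 3*b < -8)) <-> ((4*b >= 6*g - 6 and 9*b <= -2) -> (4*b < -9 or 6*g >= -10))))
Before b := b + 9: (3*b < -25 -> ((not ((5/2)*r < 3*b + 15 and 3*b < -35)) <-> ((g >= 2*b + 18 and 9*b <= -83) -> (4*b < -45 or 3*r >= -10)))) and ((not (3*b < -25)) -> ((not (5*g < 3*b + 15 and 3*b < -35)) <-> ((4*b >= 6*g - 42 and 9*b <= -83) -> (4*b < -45 or 6*g >= -10))))
Answer: WP = (3*b < -25 -> ((not ((5/2)*r < 3*b + 15 and 3*b < -35)) <-> ((g >= 2*b + 18 and 9*b <= -83) -> (4*b < -45 or 3*r >= -10)))) and ((not (3*b < -25)) -> ((not (5*g < 3*b + 15 and 3*b < -35)) <-> ((4*b >= 6*g - 42 and 9*b <= -83) -> (4*b < -45 or 6*g >= -10))))


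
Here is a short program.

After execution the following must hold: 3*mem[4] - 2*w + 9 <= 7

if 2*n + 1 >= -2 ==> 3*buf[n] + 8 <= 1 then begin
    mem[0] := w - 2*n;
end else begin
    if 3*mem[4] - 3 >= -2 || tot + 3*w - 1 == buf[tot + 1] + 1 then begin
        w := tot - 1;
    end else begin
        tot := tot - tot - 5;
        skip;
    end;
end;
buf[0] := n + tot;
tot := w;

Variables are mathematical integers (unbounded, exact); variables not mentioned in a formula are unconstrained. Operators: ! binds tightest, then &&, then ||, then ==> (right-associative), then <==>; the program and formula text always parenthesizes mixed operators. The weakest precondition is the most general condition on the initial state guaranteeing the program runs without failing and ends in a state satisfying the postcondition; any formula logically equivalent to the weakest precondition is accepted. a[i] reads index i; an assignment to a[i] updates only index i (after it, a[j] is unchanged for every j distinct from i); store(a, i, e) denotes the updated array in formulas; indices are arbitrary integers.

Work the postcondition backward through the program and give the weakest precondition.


Working backward. After the program, the postcondition 3*mem[4] - 2*w + 9 <= 7 must hold; in canonical form it is 3*mem[4] <= 2*w - 2.
Before tot := w: 3*mem[4] <= 2*w - 2
Before buf[0] := n + tot: 3*mem[4] <= 2*w - 2
Then branch requires 3*mem[4] <= 2*w - 2; else branch requires ((3*mem[4] >= 1 || tot + 3*w == buf[tot + 1] + 2) ==> 3*mem[4] <= 2*tot - 4) && ((!(3*mem[4] >= 1 || tot + 3*w == buf[tot + 1] + 2)) ==> 3*mem[4] <= 2*w - 2).
Before the if: ((2*n >= -3 ==> 3*buf[n] <= -7) ==> 3*mem[4] <= 2*w - 2) && ((!(2*n >= -3 ==> 3*buf[n] <= -7)) ==> (((3*mem[4] >= 1 || tot + 3*w == buf[tot + 1] + 2) ==> 3*mem[4] <= 2*tot - 4) && ((!(3*mem[4] >= 1 || tot + 3*w == buf[tot + 1] + 2)) ==> 3*mem[4] <= 2*w - 2)))
Answer: WP = ((2*n >= -3 ==> 3*buf[n] <= -7) ==> 3*mem[4] <= 2*w - 2) && ((!(2*n >= -3 ==> 3*buf[n] <= -7)) ==> (((3*mem[4] >= 1 || tot + 3*w == buf[tot + 1] + 2) ==> 3*mem[4] <= 2*tot - 4) && ((!(3*mem[4] >= 1 || tot + 3*w == buf[tot + 1] + 2)) ==> 3*mem[4] <= 2*w - 2)))


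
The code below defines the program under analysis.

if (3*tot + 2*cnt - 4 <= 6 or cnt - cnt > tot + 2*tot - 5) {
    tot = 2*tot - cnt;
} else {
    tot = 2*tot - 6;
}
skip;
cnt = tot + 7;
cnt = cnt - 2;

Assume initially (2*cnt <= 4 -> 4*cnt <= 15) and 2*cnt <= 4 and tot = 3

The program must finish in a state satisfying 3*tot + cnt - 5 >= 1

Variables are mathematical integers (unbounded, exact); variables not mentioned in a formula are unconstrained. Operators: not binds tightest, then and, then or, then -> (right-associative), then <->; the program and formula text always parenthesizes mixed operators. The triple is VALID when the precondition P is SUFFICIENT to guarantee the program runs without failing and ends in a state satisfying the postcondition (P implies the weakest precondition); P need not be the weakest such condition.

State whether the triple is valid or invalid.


Working backward. After the program, the postcondition 3*tot + cnt - 5 >= 1 must hold; in canonical form it is cnt + 3*tot >= 6.
Before cnt := cnt - 2: cnt + 3*tot >= 8
Before cnt := tot + 7: 4*tot >= 1
Before skip: 4*tot >= 1
Then branch requires 8*tot >= 4*cnt + 1; else branch requires 8*tot >= 25.
Before the if: ((2*cnt + 3*tot <= 10 or 3*tot < 5) -> 8*tot >= 4*cnt + 1) and ((not (2*cnt + 3*tot <= 10 or 3*tot < 5)) -> 8*tot >= 25)
The weakest precondition is ((2*cnt + 3*tot <= 10 or 3*tot < 5) -> 8*tot >= 4*cnt + 1) and ((not (2*cnt + 3*tot <= 10 or 3*tot < 5)) -> 8*tot >= 25).
Check whether (2*cnt <= 4 -> 4*cnt <= 15) and 2*cnt <= 4 and tot = 3 implies it.
Countermodel: at the initial state cnt = 1, tot = 3, the precondition holds but the weakest precondition fails.
Answer: invalid


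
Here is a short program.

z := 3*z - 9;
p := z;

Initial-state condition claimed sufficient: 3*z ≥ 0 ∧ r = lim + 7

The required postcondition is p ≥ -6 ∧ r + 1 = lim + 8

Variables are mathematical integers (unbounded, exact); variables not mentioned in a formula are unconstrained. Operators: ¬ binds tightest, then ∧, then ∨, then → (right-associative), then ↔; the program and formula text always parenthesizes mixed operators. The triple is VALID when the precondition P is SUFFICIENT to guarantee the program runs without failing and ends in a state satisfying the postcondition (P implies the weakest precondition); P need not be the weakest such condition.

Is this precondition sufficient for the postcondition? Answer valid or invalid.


Working backward. After the program, the postcondition p ≥ -6 ∧ r + 1 = lim + 8 must hold; in canonical form it is p ≥ -6 ∧ r = lim + 7.
Before p := z: z ≥ -6 ∧ r = lim + 7
Before z := 3*z - 9: 3*z ≥ 3 ∧ r = lim + 7
The weakest precondition is 3*z ≥ 3 ∧ r = lim + 7.
Check whether 3*z ≥ 0 ∧ r = lim + 7 implies it.
Countermodel: at the initial state lim = -7, r = 0, z = 0, the precondition holds but the weakest precondition fails.
Answer: invalid


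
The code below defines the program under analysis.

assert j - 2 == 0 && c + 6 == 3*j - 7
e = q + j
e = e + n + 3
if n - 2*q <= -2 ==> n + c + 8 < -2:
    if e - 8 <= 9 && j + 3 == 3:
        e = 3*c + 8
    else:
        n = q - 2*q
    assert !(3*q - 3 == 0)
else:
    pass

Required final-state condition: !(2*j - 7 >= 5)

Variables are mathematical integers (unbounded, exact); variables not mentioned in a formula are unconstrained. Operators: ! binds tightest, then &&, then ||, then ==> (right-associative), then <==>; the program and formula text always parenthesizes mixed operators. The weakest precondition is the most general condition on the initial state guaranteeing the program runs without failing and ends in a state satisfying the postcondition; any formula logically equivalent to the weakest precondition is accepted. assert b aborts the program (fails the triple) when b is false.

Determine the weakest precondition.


Working backward. After the program, the postcondition !(2*j - 7 >= 5) must hold; in canonical form it is !(2*j >= 12).
Then branch requires ((e <= 17 && j == 0) ==> ((!(3*q == 3)) && (!(2*j >= 12)))) && ((!(e <= 17 && j == 0)) ==> ((!(3*q == 3)) && (!(2*j >= 12)))); else branch requires !(2*j >= 12).
Before the if: ((n <= 2*q - 2 ==> c + n < -10) ==> (((e <= 17 && j == 0) ==> ((!(3*q == 3)) && (!(2*j >= 12)))) && ((!(e <= 17 && j == 0)) ==> ((!(3*q == 3)) && (!(2*j >= 12)))))) && ((!(n <= 2*q - 2 ==> c + n < -10)) ==> (!(2*j >= 12)))
Before e := e + n + 3: ((n <= 2*q - 2 ==> c + n < -10) ==> (((e + n <= 14 && j == 0) ==> ((!(3*q == 3)) && (!(2*j >= 12)))) && ((!(e + n <= 14 && j == 0)) ==> ((!(3*q == 3)) && (!(2*j >= 12)))))) && ((!(n <= 2*q - 2 ==> c + n < -10)) ==> (!(2*j >= 12)))
Before e := q + j: ((n <= 2*q - 2 ==> c + n < -10) ==> (((j + n + q <= 14 && j == 0) ==> ((!(3*q == 3)) && (!(2*j >= 12)))) && ((!(j + n + q <= 14 && j == 0)) ==> ((!(3*q == 3)) && (!(2*j >= 12)))))) && ((!(n <= 2*q - 2 ==> c + n < -10)) ==> (!(2*j >= 12)))
Before assert j - 2 == 0 && c + 6 == 3*j - 7: j == 2 && c == 3*j - 13 && ((n <= 2*q - 2 ==> c + n < -10) ==> (((j + n + q <= 14 && j == 0) ==> ((!(3*q == 3)) && (!(2*j >= 12)))) && ((!(j + n + q <= 14 && j == 0)) ==> ((!(3*q == 3)) && (!(2*j >= 12)))))) && ((!(n <= 2*q - 2 ==> c + n < -10)) ==> (!(2*j >= 12)))
Answer: WP = j == 2 && c == 3*j - 13 && ((n <= 2*q - 2 ==> c + n < -10) ==> (((j + n + q <= 14 && j == 0) ==> ((!(3*q == 3)) && (!(2*j >= 12)))) && ((!(j + n + q <= 14 && j == 0)) ==> ((!(3*q == 3)) && (!(2*j >= 12)))))) && ((!(n <= 2*q - 2 ==> c + n < -10)) ==> (!(2*j >= 12)))


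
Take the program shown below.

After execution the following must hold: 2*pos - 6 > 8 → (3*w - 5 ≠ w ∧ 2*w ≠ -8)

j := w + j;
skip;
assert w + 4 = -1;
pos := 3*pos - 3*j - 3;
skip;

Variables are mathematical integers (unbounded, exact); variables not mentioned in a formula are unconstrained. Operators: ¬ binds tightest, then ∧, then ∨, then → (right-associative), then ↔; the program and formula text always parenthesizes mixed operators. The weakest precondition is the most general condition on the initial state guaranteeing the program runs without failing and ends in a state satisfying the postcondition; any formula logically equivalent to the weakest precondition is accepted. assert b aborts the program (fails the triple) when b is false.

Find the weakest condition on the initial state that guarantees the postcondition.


Working backward. After the program, the postcondition 2*pos - 6 > 8 → (3*w - 5 ≠ w ∧ 2*w ≠ -8) must hold; in canonical form it is 2*pos > 14 → (2*w ≠ 5 ∧ 2*w ≠ -8).
Before skip: 2*pos > 14 → (2*w ≠ 5 ∧ 2*w ≠ -8)
Before pos := 3*pos - 3*j - 3: 6*pos > 6*j + 20 → (2*w ≠ 5 ∧ 2*w ≠ -8)
Before assert w + 4 = -1: w = -5 ∧ (6*pos > 6*j + 20 → (2*w ≠ 5 ∧ 2*w ≠ -8))
Before skip: w = -5 ∧ (6*pos > 6*j + 20 → (2*w ≠ 5 ∧ 2*w ≠ -8))
Before j := w + j: w = -5 ∧ (6*pos > 6*j + 6*w + 20 → (2*w ≠ 5 ∧ 2*w ≠ -8))
Answer: WP = w = -5 ∧ (6*pos > 6*j + 6*w + 20 → (2*w ≠ 5 ∧ 2*w ≠ -8))


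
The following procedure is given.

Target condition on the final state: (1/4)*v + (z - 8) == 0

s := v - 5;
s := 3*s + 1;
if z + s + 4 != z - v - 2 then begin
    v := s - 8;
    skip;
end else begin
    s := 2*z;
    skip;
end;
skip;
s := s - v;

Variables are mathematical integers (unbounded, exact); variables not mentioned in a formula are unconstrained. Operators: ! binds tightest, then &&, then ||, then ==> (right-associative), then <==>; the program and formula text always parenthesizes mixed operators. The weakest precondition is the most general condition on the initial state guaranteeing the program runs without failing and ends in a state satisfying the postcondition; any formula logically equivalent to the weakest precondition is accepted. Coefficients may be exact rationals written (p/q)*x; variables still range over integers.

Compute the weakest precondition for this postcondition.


Working backward. After the program, the postcondition (1/4)*v + (z - 8) == 0 must hold; in canonical form it is (1/4)*v + z == 8.
Before s := s - v: (1/4)*v + z == 8
Before skip: (1/4)*v + z == 8
Then branch requires (1/4)*s + z == 10; else branch requires (1/4)*v + z == 8.
Before the if: (s + v != -6 ==> (1/4)*s + z == 10) && ((!(s + v != -6)) ==> (1/4)*v + z == 8)
Before s := 3*s + 1: (3*s + v != -7 ==> (3/4)*s + z == 39/4) && ((!(3*s + v != -7)) ==> (1/4)*v + z == 8)
Before s := v - 5: (4*v != 8 ==> (3/4)*v + z == 27/2) && ((!(4*v != 8)) ==> (1/4)*v + z == 8)
Answer: WP = (4*v != 8 ==> (3/4)*v + z == 27/2) && ((!(4*v != 8)) ==> (1/4)*v + z == 8)


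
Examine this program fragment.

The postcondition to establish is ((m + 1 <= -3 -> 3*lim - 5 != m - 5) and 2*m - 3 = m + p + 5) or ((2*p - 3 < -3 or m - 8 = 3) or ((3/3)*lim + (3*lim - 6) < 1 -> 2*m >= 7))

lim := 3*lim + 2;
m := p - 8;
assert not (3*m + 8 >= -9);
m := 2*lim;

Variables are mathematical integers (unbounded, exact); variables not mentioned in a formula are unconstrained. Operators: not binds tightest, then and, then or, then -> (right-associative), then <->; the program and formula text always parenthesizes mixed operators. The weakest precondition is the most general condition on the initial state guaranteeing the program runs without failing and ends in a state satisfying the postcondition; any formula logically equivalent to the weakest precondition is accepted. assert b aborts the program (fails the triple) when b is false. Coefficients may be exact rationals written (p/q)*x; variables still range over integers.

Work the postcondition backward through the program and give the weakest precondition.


Working backward. After the program, the postcondition ((m + 1 <= -3 -> 3*lim - 5 != m - 5) and 2*m - 3 = m + p + 5) or ((2*p - 3 < -3 or m - 8 = 3) or ((3/3)*lim + (3*lim - 6) < 1 -> 2*m >= 7)) must hold; in canonical form it is ((m <= -4 -> 3*lim != m) and m = p + 8) or 2*p < 0 or m = 11 or (4*lim < 7 -> 2*m >= 7).
Before m := 2*lim: ((2*lim <= -4 -> lim != 0) and 2*lim = p + 8) or 2*p < 0 or 2*lim = 11 or (4*lim < 7 -> 4*lim >= 7)
Before assert not (3*m + 8 >= -9): (not (3*m >= -17)) and (((2*lim <= -4 -> lim != 0) and 2*lim = p + 8) or 2*p < 0 or 2*lim = 11 or (4*lim < 7 -> 4*lim >= 7))
Before m := p - 8: (not (3*p >= 7)) and (((2*lim <= -4 -> lim != 0) and 2*lim = p + 8) or 2*p < 0 or 2*lim = 11 or (4*lim < 7 -> 4*lim >= 7))
Before lim := 3*lim + 2: (not (3*p >= 7)) and (((6*lim <= -8 -> 3*lim != -2) and 6*lim = p + 4) or 2*p < 0 or 6*lim = 7 or (12*lim < -1 -> 12*lim >= -1))
Answer: WP = (not (3*p >= 7)) and (((6*lim <= -8 -> 3*lim != -2) and 6*lim = p + 4) or 2*p < 0 or 6*lim = 7 or (12*lim < -1 -> 12*lim >= -1))


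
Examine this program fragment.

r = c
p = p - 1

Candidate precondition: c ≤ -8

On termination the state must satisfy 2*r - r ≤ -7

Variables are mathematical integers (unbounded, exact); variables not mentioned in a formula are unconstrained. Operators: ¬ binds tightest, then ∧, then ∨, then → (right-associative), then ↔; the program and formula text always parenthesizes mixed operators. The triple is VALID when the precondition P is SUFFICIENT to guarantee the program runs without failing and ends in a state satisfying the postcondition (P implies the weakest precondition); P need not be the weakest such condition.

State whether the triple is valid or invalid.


Working backward. After the program, the postcondition 2*r - r ≤ -7 must hold; in canonical form it is r ≤ -7.
Before p := p - 1: r ≤ -7
Before r := c: c ≤ -7
The weakest precondition is c ≤ -7.
Check whether c ≤ -8 implies it.
Every state satisfying the precondition satisfies the weakest precondition: the implication holds.
Answer: valid
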